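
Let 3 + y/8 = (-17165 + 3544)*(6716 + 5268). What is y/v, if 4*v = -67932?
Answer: 1305872536/16983 ≈ 76893.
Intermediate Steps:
y = -1305872536 (y = -24 + 8*((-17165 + 3544)*(6716 + 5268)) = -24 + 8*(-13621*11984) = -24 + 8*(-163234064) = -24 - 1305872512 = -1305872536)
v = -16983 (v = (¼)*(-67932) = -16983)
y/v = -1305872536/(-16983) = -1305872536*(-1/16983) = 1305872536/16983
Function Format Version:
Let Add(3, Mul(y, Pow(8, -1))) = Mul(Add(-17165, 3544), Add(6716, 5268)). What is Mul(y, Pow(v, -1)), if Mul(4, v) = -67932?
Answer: Rational(1305872536, 16983) ≈ 76893.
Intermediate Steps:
y = -1305872536 (y = Add(-24, Mul(8, Mul(Add(-17165, 3544), Add(6716, 5268)))) = Add(-24, Mul(8, Mul(-13621, 11984))) = Add(-24, Mul(8, -163234064)) = Add(-24, -1305872512) = -1305872536)
v = -16983 (v = Mul(Rational(1, 4), -67932) = -16983)
Mul(y, Pow(v, -1)) = Mul(-1305872536, Pow(-16983, -1)) = Mul(-1305872536, Rational(-1, 16983)) = Rational(1305872536, 16983)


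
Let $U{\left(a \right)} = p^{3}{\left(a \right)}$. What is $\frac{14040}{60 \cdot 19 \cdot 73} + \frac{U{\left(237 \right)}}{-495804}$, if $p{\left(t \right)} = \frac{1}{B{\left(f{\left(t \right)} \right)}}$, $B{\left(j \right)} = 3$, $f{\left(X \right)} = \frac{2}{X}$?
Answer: $\frac{3132488285}{18567363996} \approx 0.16871$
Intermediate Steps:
$p{\left(t \right)} = \frac{1}{3}$
$U{\left(a \right)} = \frac{1}{27}$ ($U{\left(a \right)} = \left(\frac{1}{3}\right)^{3} = \frac{1}{27}$)
$\frac{14040}{60 \cdot 19 \cdot 73} + \frac{U{\left(237 \right)}}{-495804} = \frac{14040}{60 \cdot 19 \cdot 73} + \frac{1}{27 \left(-495804\right)} = \frac{14040}{1140 \cdot 73} + \frac{1}{27} \left(- \frac{1}{495804}\right) = \frac{14040}{83220} - \frac{1}{13386708} = 14040 \cdot \frac{1}{83220} - \frac{1}{13386708} = \frac{234}{1387} - \frac{1}{13386708} = \frac{3132488285}{18567363996}$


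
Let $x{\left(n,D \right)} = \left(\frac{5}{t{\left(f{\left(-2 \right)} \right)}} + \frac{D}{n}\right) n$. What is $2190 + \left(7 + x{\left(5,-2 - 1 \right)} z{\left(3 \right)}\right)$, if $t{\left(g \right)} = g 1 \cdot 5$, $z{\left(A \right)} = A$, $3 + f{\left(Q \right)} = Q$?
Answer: $2185$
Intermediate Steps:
$f{\left(Q \right)} = -3 + Q$
$t{\left(g \right)} = 5 g$ ($t{\left(g \right)} = g 5 = 5 g$)
$x{\left(n,D \right)} = n \left(- \frac{1}{5} + \frac{D}{n}\right)$ ($x{\left(n,D \right)} = \left(\frac{5}{5 \left(-3 - 2\right)} + \frac{D}{n}\right) n = \left(\frac{5}{5 \left(-5\right)} + \frac{D}{n}\right) n = \left(\frac{5}{-25} + \frac{D}{n}\right) n = \left(5 \left(- \frac{1}{25}\right) + \frac{D}{n}\right) n = \left(- \frac{1}{5} + \frac{D}{n}\right) n = n \left(- \frac{1}{5} + \frac{D}{n}\right)$)
$2190 + \left(7 + x{\left(5,-2 - 1 \right)} z{\left(3 \right)}\right) = 2190 + \left(7 + \left(\left(-2 - 1\right) - 1\right) 3\right) = 2190 + \left(7 + \left(-3 - 1\right) 3\right) = 2190 + \left(7 - 12\right) = 2190 - 5 = 2185$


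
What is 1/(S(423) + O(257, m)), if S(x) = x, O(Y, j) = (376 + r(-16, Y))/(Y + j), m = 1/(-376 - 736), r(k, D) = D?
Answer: 95261/40530035 ≈ 0.0023504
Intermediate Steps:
m = -1/1112 (m = 1/(-1112) = -1/1112 ≈ -0.00089928)
O(Y, j) = (376 + Y)/(Y + j)
1/(S(423) + O(257, m)) = 1/(423 + (376 + 257)/(257 - 1/1112)) = 1/(423 + 633/(285783/1112)) = 1/(423 + (1112/285783)*633) = 1/(423 + 234632/95261) = 1/(40530035/95261) = 95261/40530035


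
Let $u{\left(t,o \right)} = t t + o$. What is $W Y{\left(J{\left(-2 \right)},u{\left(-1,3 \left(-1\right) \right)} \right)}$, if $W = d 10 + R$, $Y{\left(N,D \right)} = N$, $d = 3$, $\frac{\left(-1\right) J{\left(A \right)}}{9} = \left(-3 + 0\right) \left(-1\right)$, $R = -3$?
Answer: $-729$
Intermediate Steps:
$J{\left(A \right)} = -27$ ($J{\left(A \right)} = - 9 \left(-3 + 0\right) \left(-1\right) = - 9 \left(\left(-3\right) \left(-1\right)\right) = \left(-9\right) 3 = -27$)
$u{\left(t,o \right)} = o + t^{2}$ ($u{\left(t,o \right)} = t^{2} + o = o + t^{2}$)
$W = 27$ ($W = 3 \cdot 10 - 3 = 30 - 3 = 27$)
$W Y{\left(J{\left(-2 \right)},u{\left(-1,3 \left(-1\right) \right)} \right)} = 27 \left(-27\right) = -729$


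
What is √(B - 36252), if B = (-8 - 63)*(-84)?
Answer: 4*I*√1893 ≈ 174.03*I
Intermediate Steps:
B = 5964 (B = -71*(-84) = 5964)
√(B - 36252) = √(5964 - 36252) = √(-30288) = 4*I*√1893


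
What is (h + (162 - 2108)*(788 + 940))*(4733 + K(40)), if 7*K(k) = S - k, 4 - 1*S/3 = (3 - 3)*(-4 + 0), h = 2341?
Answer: -15891080963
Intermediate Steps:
S = 12 (S = 12 - 3*(3 - 3)*(-4 + 0) = 12 - 0*(-4) = 12 - 3*0 = 12 + 0 = 12)
K(k) = 12/7 - k/7 (K(k) = (12 - k)/7 = 12/7 - k/7)
(h + (162 - 2108)*(788 + 940))*(4733 + K(40)) = (2341 + (162 - 2108)*(788 + 940))*(4733 + (12/7 - 1/7*40)) = (2341 - 1946*1728)*(4733 + (12/7 - 40/7)) = (2341 - 3362688)*(4733 - 4) = -3360347*4729 = -15891080963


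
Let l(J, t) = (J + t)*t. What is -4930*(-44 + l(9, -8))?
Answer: 256360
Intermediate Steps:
l(J, t) = t*(J + t)
-4930*(-44 + l(9, -8)) = -4930*(-44 - 8*(9 - 8)) = -4930*(-44 - 8*1) = -4930*(-44 - 8) = -4930*(-52) = 256360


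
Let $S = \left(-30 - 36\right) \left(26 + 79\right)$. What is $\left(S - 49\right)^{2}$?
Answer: $48706441$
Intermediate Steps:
$S = -6930$ ($S = \left(-66\right) 105 = -6930$)
$\left(S - 49\right)^{2} = \left(-6930 - 49\right)^{2} = \left(-6979\right)^{2} = 48706441$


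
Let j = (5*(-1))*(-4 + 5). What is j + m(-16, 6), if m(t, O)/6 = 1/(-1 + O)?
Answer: -19/5 ≈ -3.8000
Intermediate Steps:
m(t, O) = 6/(-1 + O)
j = -5 (j = -5*1 = -5)
j + m(-16, 6) = -5 + 6/(-1 + 6) = -5 + 6/5 = -19/5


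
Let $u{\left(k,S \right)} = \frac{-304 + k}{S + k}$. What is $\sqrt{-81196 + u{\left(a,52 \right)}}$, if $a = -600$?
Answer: $\frac{i \sqrt{1523936762}}{137} \approx 284.95 i$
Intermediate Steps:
$u{\left(k,S \right)} = \frac{-304 + k}{S + k}$
$\sqrt{-81196 + u{\left(a,52 \right)}} = \sqrt{-81196 + \frac{-304 - 600}{52 - 600}} = \sqrt{-81196 + \frac{1}{-548} \left(-904\right)} = \sqrt{-81196 - - \frac{226}{137}} = \sqrt{-81196 + \frac{226}{137}} = \sqrt{- \frac{11123626}{137}} = \frac{i \sqrt{1523936762}}{137}$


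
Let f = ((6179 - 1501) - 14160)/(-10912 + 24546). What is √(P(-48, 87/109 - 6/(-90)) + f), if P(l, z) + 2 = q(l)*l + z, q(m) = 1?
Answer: I*√6190397358442365/11145795 ≈ 7.0591*I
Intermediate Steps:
P(l, z) = -2 + l + z (P(l, z) = -2 + (1*l + z) = -2 + (l + z) = -2 + l + z)
f = -4741/6817 (f = (4678 - 14160)/13634 = -9482*1/13634 = -4741/6817 ≈ -0.69547)
√(P(-48, 87/109 - 6/(-90)) + f) = √((-2 - 48 + (87/109 - 6/(-90))) - 4741/6817) = √((-2 - 48 + (87*(1/109) - 6*(-1/90))) - 4741/6817) = √((-2 - 48 + (87/109 + 1/15)) - 4741/6817) = √((-2 - 48 + 1414/1635) - 4741/6817) = √(-80336/1635 - 4741/6817) = √(-555402047/11145795) = I*√6190397358442365/11145795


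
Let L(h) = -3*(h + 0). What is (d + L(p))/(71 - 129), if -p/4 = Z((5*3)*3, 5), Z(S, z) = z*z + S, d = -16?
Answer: -412/29 ≈ -14.207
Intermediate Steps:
Z(S, z) = S + z² (Z(S, z) = z² + S = S + z²)
p = -280 (p = -4*((5*3)*3 + 5²) = -4*(15*3 + 25) = -4*(45 + 25) = -4*70 = -280)
L(h) = -3*h
(d + L(p))/(71 - 129) = (-16 - 3*(-280))/(71 - 129) = (-16 + 840)/(-58) = 824*(-1/58) = -412/29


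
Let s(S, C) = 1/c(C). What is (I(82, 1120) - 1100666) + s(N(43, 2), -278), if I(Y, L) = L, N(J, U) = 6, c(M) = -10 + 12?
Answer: -2199091/2 ≈ -1.0995e+6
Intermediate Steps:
c(M) = 2
s(S, C) = 1/2
(I(82, 1120) - 1100666) + s(N(43, 2), -278) = (1120 - 1100666) + 1/2 = -1099546 + 1/2 = -2199091/2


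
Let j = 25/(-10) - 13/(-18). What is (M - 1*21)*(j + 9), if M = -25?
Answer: -2990/9 ≈ -332.22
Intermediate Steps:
j = -16/9 (j = 25*(-⅒) - 13*(-1/18) = -5/2 + 13/18 = -16/9 ≈ -1.7778)
(M - 1*21)*(j + 9) = (-25 - 1*21)*(-16/9 + 9) = (-25 - 21)*(65/9) = -46*65/9 = -2990/9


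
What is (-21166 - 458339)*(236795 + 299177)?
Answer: -257001253860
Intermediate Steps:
(-21166 - 458339)*(236795 + 299177) = -479505*535972 = -257001253860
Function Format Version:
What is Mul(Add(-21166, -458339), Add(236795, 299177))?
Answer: -257001253860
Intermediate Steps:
Mul(Add(-21166, -458339), Add(236795, 299177)) = Mul(-479505, 535972) = -257001253860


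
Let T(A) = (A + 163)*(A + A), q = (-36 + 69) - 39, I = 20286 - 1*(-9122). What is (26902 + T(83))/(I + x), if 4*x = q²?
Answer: 67738/29417 ≈ 2.3027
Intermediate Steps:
I = 29408 (I = 20286 + 9122 = 29408)
q = -6 (q = 33 - 39 = -6)
T(A) = 2*A*(163 + A) (T(A) = (163 + A)*(2*A) = 2*A*(163 + A))
x = 9 (x = (¼)*(-6)² = (¼)*36 = 9)
(26902 + T(83))/(I + x) = (26902 + 2*83*(163 + 83))/(29408 + 9) = (26902 + 2*83*246)/29417 = (26902 + 40836)*(1/29417) = 67738*(1/29417) = 67738/29417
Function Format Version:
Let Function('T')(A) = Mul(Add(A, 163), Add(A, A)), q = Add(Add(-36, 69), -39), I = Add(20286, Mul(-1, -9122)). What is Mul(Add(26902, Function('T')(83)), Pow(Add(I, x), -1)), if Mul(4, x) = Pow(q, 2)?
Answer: Rational(67738, 29417) ≈ 2.3027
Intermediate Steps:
I = 29408 (I = Add(20286, 9122) = 29408)
q = -6 (q = Add(33, -39) = -6)
Function('T')(A) = Mul(2, A, Add(163, A)) (Function('T')(A) = Mul(Add(163, A), Mul(2, A)) = Mul(2, A, Add(163, A)))
x = 9 (x = Mul(Rational(1, 4), Pow(-6, 2)) = Mul(Rational(1, 4), 36) = 9)
Mul(Add(26902, Function('T')(83)), Pow(Add(I, x), -1)) = Mul(Add(26902, Mul(2, 83, Add(163, 83))), Pow(Add(29408, 9), -1)) = Mul(Add(26902, Mul(2, 83, 246)), Pow(29417, -1)) = Mul(Add(26902, 40836), Rational(1, 29417)) = Mul(67738, Rational(1, 29417)) = Rational(67738, 29417)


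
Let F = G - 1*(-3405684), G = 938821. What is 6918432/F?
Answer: 6918432/4344505 ≈ 1.5925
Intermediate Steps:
F = 4344505 (F = 938821 - 1*(-3405684) = 938821 + 3405684 = 4344505)
6918432/F = 6918432/4344505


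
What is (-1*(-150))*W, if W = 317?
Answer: 47550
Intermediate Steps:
(-1*(-150))*W = -1*(-150)*317 = 150*317 = 47550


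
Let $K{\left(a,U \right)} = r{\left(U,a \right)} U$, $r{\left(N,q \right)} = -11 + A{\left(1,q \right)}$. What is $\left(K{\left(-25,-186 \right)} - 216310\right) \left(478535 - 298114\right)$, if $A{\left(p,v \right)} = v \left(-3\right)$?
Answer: $-41174598094$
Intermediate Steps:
$A{\left(p,v \right)} = - 3 v$
$r{\left(N,q \right)} = -11 - 3 q$
$K{\left(a,U \right)} = U \left(-11 - 3 a\right)$ ($K{\left(a,U \right)} = \left(-11 - 3 a\right) U = U \left(-11 - 3 a\right)$)
$\left(K{\left(-25,-186 \right)} - 216310\right) \left(478535 - 298114\right) = \left(\left(-1\right) \left(-186\right) \left(11 + 3 \left(-25\right)\right) - 216310\right) \left(478535 - 298114\right) = \left(\left(-1\right) \left(-186\right) \left(11 - 75\right) - 216310\right) 180421 = \left(\left(-1\right) \left(-186\right) \left(-64\right) - 216310\right) 180421 = \left(-11904 - 216310\right) 180421 = \left(-228214\right) 180421 = -41174598094$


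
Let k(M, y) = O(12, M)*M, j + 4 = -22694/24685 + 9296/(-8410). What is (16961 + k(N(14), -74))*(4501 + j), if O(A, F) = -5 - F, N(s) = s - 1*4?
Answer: 313747288587113/4152017 ≈ 7.5565e+7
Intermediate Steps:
N(s) = -4 + s (N(s) = s - 4 = -4 + s)
j = -25014634/4152017 (j = -4 + (-22694/24685 + 9296/(-8410)) = -4 + (-22694*1/24685 + 9296*(-1/8410)) = -4 + (-22694/24685 - 4648/4205) = -4 - 8406566/4152017 = -25014634/4152017 ≈ -6.0247)
k(M, y) = M*(-5 - M) (k(M, y) = (-5 - M)*M = M*(-5 - M))
(16961 + k(N(14), -74))*(4501 + j) = (16961 - (-4 + 14)*(5 + (-4 + 14)))*(4501 - 25014634/4152017) = (16961 - 1*10*(5 + 10))*(18663213883/4152017) = (16961 - 1*10*15)*(18663213883/4152017) = (16961 - 150)*(18663213883/4152017) = 16811*(18663213883/4152017) = 313747288587113/4152017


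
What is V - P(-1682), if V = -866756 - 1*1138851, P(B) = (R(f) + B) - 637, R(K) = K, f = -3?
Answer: -2003285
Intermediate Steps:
P(B) = -640 + B (P(B) = (-3 + B) - 637 = -640 + B)
V = -2005607 (V = -866756 - 1138851 = -2005607)
V - P(-1682) = -2005607 - (-640 - 1682) = -2005607 - 1*(-2322) = -2005607 + 2322 = -2003285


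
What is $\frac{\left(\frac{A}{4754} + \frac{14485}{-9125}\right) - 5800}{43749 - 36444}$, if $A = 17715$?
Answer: $- \frac{16767510821}{21126181750} \approx -0.79368$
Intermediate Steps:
$\frac{\left(\frac{A}{4754} + \frac{14485}{-9125}\right) - 5800}{43749 - 36444} = \frac{\left(\frac{17715}{4754} + \frac{14485}{-9125}\right) - 5800}{43749 - 36444} = \frac{\left(17715 \cdot \frac{1}{4754} + 14485 \left(- \frac{1}{9125}\right)\right) - 5800}{7305} = \left(\left(\frac{17715}{4754} - \frac{2897}{1825}\right) - 5800\right) \frac{1}{7305} = \left(\frac{18557537}{8676050} - 5800\right) \frac{1}{7305} = \left(- \frac{50302532463}{8676050}\right) \frac{1}{7305} = - \frac{16767510821}{21126181750}$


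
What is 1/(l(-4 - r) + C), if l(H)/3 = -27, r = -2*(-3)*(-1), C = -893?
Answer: -1/974 ≈ -0.0010267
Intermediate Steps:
r = -6 (r = 6*(-1) = -6)
l(H) = -81 (l(H) = 3*(-27) = -81)
1/(l(-4 - r) + C) = 1/(-81 - 893) = 1/(-974) = -1/974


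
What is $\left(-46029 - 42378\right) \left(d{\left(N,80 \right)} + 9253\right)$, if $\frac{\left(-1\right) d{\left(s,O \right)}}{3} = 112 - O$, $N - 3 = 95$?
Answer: $-809542899$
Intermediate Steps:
$N = 98$ ($N = 3 + 95 = 98$)
$d{\left(s,O \right)} = -336 + 3 O$ ($d{\left(s,O \right)} = - 3 \left(112 - O\right) = -336 + 3 O$)
$\left(-46029 - 42378\right) \left(d{\left(N,80 \right)} + 9253\right) = \left(-46029 - 42378\right) \left(\left(-336 + 3 \cdot 80\right) + 9253\right) = - 88407 \left(\left(-336 + 240\right) + 9253\right) = - 88407 \left(-96 + 9253\right) = \left(-88407\right) 9157 = -809542899$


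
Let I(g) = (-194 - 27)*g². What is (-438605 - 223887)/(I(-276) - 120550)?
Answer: 331246/8477723 ≈ 0.039073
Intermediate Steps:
I(g) = -221*g²
(-438605 - 223887)/(I(-276) - 120550) = (-438605 - 223887)/(-221*(-276)² - 120550) = -662492/(-221*76176 - 120550) = -662492/(-16834896 - 120550) = -662492/(-16955446) = -662492*(-1/16955446) = 331246/8477723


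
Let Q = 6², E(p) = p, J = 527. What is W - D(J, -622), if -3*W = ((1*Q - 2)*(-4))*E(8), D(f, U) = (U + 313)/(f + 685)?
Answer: 439861/1212 ≈ 362.92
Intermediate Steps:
Q = 36
D(f, U) = (313 + U)/(685 + f)
W = 1088/3 (W = -(1*36 - 2)*(-4)*8/3 = -(36 - 2)*(-4)*8/3 = -34*(-4)*8/3 = -(-136)*8/3 = -⅓*(-1088) = 1088/3 ≈ 362.67)
W - D(J, -622) = 1088/3 - (313 - 622)/(685 + 527) = 1088/3 - (-309)/1212 = 1088/3 - 1*(-103/404) = 1088/3 + 103/404 = 439861/1212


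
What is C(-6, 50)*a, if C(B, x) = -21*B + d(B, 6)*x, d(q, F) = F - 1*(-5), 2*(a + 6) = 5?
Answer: -2366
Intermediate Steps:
a = -7/2 (a = -6 + (1/2)*5 = -6 + 5/2 = -7/2 ≈ -3.5000)
d(q, F) = 5 + F (d(q, F) = F + 5 = 5 + F)
C(B, x) = -21*B + 11*x (C(B, x) = -21*B + (5 + 6)*x = -21*B + 11*x)
C(-6, 50)*a = (-21*(-6) + 11*50)*(-7/2) = (126 + 550)*(-7/2) = 676*(-7/2) = -2366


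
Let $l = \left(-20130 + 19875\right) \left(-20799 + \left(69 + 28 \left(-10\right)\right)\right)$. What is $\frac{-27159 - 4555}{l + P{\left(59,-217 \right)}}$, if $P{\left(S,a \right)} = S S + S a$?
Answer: $- \frac{15857}{2674114} \approx -0.0059298$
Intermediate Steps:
$P{\left(S,a \right)} = S^{2} + S a$
$l = 5357550$ ($l = - 255 \left(-20799 + \left(69 - 280\right)\right) = - 255 \left(-20799 - 211\right) = \left(-255\right) \left(-21010\right) = 5357550$)
$\frac{-27159 - 4555}{l + P{\left(59,-217 \right)}} = \frac{-27159 - 4555}{5357550 + 59 \left(59 - 217\right)} = \frac{-27159 - 4555}{5357550 + 59 \left(-158\right)} = - \frac{31714}{5357550 - 9322} = - \frac{31714}{5348228} = \left(-31714\right) \frac{1}{5348228} = - \frac{15857}{2674114}$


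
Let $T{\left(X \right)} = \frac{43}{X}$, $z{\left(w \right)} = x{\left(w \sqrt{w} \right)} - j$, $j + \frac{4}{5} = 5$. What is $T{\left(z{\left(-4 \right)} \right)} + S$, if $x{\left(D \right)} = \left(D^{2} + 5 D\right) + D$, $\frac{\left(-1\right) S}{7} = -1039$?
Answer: $\frac{1264563198}{173881} + \frac{51600 i}{173881} \approx 7272.6 + 0.29675 i$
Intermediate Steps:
$S = 7273$ ($S = \left(-7\right) \left(-1039\right) = 7273$)
$x{\left(D \right)} = D^{2} + 6 D$
$j = \frac{21}{5}$ ($j = - \frac{4}{5} + 5 = \frac{21}{5} \approx 4.2$)
$z{\left(w \right)} = - \frac{21}{5} + w^{\frac{3}{2}} \left(6 + w^{\frac{3}{2}}\right)$ ($z{\left(w \right)} = w \sqrt{w} \left(6 + w \sqrt{w}\right) - \frac{21}{5} = w^{\frac{3}{2}} \left(6 + w^{\frac{3}{2}}\right) - \frac{21}{5} = - \frac{21}{5} + w^{\frac{3}{2}} \left(6 + w^{\frac{3}{2}}\right)$)
$T{\left(z{\left(-4 \right)} \right)} + S = \frac{43}{- \frac{21}{5} + \left(-4\right)^{3} + 6 \left(-4\right)^{\frac{3}{2}}} + 7273 = \frac{43}{- \frac{21}{5} - 64 + 6 \left(- 8 i\right)} + 7273 = \frac{43}{- \frac{21}{5} - 64 - 48 i} + 7273 = \frac{43}{- \frac{341}{5} - 48 i} + 7273 = 43 \frac{25 \left(- \frac{341}{5} + 48 i\right)}{173881} + 7273 = \frac{1075 \left(- \frac{341}{5} + 48 i\right)}{173881} + 7273 = 7273 + \frac{1075 \left(- \frac{341}{5} + 48 i\right)}{173881}$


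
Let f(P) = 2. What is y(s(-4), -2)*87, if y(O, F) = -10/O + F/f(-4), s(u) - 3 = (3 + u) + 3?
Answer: -261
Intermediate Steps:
s(u) = 9 + u (s(u) = 3 + ((3 + u) + 3) = 3 + (6 + u) = 9 + u)
y(O, F) = F/2 - 10/O (y(O, F) = -10/O + F/2 = F/2 - 10/O)
y(s(-4), -2)*87 = ((½)*(-2) - 10/(9 - 4))*87 = (-1 - 10/5)*87 = (-1 - 10*⅕)*87 = (-1 - 2)*87 = -3*87 = -261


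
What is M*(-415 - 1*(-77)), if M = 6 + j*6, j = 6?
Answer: -14196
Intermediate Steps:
M = 42 (M = 6 + 6*6 = 6 + 36 = 42)
M*(-415 - 1*(-77)) = 42*(-415 - 1*(-77)) = 42*(-415 + 77) = 42*(-338) = -14196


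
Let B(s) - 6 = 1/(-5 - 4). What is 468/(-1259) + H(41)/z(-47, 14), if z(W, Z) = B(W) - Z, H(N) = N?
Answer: -498735/91907 ≈ -5.4265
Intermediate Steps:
B(s) = 53/9 (B(s) = 6 + 1/(-5 - 4) = 6 + 1/(-9) = 6 - ⅑ = 53/9)
z(W, Z) = 53/9 - Z
468/(-1259) + H(41)/z(-47, 14) = 468/(-1259) + 41/(53/9 - 1*14) = 468*(-1/1259) + 41/(53/9 - 14) = -468/1259 + 41/(-73/9) = -468/1259 + 41*(-9/73) = -468/1259 - 369/73 = -498735/91907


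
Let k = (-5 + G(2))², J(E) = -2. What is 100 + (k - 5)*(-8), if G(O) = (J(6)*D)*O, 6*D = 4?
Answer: -2972/9 ≈ -330.22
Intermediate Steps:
D = ⅔ (D = (⅙)*4 = ⅔ ≈ 0.66667)
G(O) = -4*O/3 (G(O) = (-2*⅔)*O = -4*O/3)
k = 529/9 (k = (-5 - 4/3*2)² = (-5 - 8/3)² = (-23/3)² = 529/9 ≈ 58.778)
100 + (k - 5)*(-8) = 100 + (529/9 - 5)*(-8) = 100 + (484/9)*(-8) = 100 - 3872/9 = -2972/9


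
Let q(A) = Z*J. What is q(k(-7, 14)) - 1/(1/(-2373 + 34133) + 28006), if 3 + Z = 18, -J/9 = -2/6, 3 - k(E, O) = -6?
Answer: 40026143485/889470561 ≈ 45.000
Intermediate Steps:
k(E, O) = 9 (k(E, O) = 3 - 1*(-6) = 3 + 6 = 9)
J = 3 (J = -(-18)/6 = -9*(-⅓) = 3)
Z = 15 (Z = -3 + 18 = 15)
q(A) = 45 (q(A) = 15*3 = 45)
q(k(-7, 14)) - 1/(1/(-2373 + 34133) + 28006) = 45 - 1/(1/(-2373 + 34133) + 28006) = 45 - 1/(1/31760 + 28006) = 45 - 1/889470561/31760 = 45 - 1*31760/889470561 = 45 - 31760/889470561 = 40026143485/889470561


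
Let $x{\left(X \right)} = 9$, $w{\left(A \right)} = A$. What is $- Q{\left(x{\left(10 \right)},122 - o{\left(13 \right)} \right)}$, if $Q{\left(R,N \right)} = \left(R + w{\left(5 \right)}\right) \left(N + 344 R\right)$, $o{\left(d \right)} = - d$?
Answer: $-45234$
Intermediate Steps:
$Q{\left(R,N \right)} = \left(5 + R\right) \left(N + 344 R\right)$ ($Q{\left(R,N \right)} = \left(R + 5\right) \left(N + 344 R\right) = \left(5 + R\right) \left(N + 344 R\right)$)
$- Q{\left(x{\left(10 \right)},122 - o{\left(13 \right)} \right)} = - (5 \left(122 - \left(-1\right) 13\right) + 344 \cdot 9^{2} + 1720 \cdot 9 + \left(122 - \left(-1\right) 13\right) 9) = - (5 \left(122 - -13\right) + 344 \cdot 81 + 15480 + \left(122 - -13\right) 9) = - (5 \left(122 + 13\right) + 27864 + 15480 + \left(122 + 13\right) 9) = - (5 \cdot 135 + 27864 + 15480 + 135 \cdot 9) = - (675 + 27864 + 15480 + 1215) = \left(-1\right) 45234 = -45234$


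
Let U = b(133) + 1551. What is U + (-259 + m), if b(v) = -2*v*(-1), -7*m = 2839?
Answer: 8067/7 ≈ 1152.4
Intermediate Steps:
m = -2839/7 (m = -⅐*2839 = -2839/7 ≈ -405.57)
b(v) = 2*v
U = 1817 (U = 2*133 + 1551 = 266 + 1551 = 1817)
U + (-259 + m) = 1817 + (-259 - 2839/7) = 1817 - 4652/7 = 8067/7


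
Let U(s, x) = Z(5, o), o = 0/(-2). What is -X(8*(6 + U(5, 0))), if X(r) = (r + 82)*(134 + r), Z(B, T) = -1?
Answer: -21228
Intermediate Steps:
o = 0 (o = 0*(-½) = 0)
U(s, x) = -1
X(r) = (82 + r)*(134 + r)
-X(8*(6 + U(5, 0))) = -(10988 + (8*(6 - 1))² + 216*(8*(6 - 1))) = -(10988 + (8*5)² + 216*(8*5)) = -(10988 + 40² + 216*40) = -(10988 + 1600 + 8640) = -1*21228 = -21228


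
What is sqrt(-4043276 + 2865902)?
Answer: I*sqrt(1177374) ≈ 1085.1*I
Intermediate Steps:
sqrt(-4043276 + 2865902) = sqrt(-1177374) = I*sqrt(1177374)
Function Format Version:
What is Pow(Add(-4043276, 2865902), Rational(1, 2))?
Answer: Mul(I, Pow(1177374, Rational(1, 2))) ≈ Mul(1085.1, I)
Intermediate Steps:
Pow(Add(-4043276, 2865902), Rational(1, 2)) = Pow(-1177374, Rational(1, 2)) = Mul(I, Pow(1177374, Rational(1, 2)))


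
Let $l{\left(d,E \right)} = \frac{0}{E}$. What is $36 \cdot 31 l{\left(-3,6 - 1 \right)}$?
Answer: $0$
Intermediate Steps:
$l{\left(d,E \right)} = 0$
$36 \cdot 31 l{\left(-3,6 - 1 \right)} = 36 \cdot 31 \cdot 0 = 1116 \cdot 0 = 0$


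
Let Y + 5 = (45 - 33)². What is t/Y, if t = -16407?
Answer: -16407/139 ≈ -118.04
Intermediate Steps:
Y = 139 (Y = -5 + (45 - 33)² = -5 + 12² = -5 + 144 = 139)
t/Y = -16407/139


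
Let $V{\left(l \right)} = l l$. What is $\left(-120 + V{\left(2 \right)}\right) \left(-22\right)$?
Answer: $2552$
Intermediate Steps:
$V{\left(l \right)} = l^{2}$
$\left(-120 + V{\left(2 \right)}\right) \left(-22\right) = \left(-120 + 2^{2}\right) \left(-22\right) = \left(-120 + 4\right) \left(-22\right) = \left(-116\right) \left(-22\right) = 2552$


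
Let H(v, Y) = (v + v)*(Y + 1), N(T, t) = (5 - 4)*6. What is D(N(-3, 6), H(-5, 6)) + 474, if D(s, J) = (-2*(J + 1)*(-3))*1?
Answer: 60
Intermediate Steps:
N(T, t) = 6 (N(T, t) = 1*6 = 6)
H(v, Y) = 2*v*(1 + Y) (H(v, Y) = (2*v)*(1 + Y) = 2*v*(1 + Y))
D(s, J) = 6 + 6*J (D(s, J) = (-2*(1 + J)*(-3))*1 = ((-2 - 2*J)*(-3))*1 = (6 + 6*J)*1 = 6 + 6*J)
D(N(-3, 6), H(-5, 6)) + 474 = (6 + 6*(2*(-5)*(1 + 6))) + 474 = (6 + 6*(2*(-5)*7)) + 474 = (6 + 6*(-70)) + 474 = (6 - 420) + 474 = -414 + 474 = 60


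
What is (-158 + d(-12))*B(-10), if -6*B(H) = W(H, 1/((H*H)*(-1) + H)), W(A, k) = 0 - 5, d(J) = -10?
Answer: -140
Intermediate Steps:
W(A, k) = -5
B(H) = ⅚ (B(H) = -⅙*(-5) = ⅚)
(-158 + d(-12))*B(-10) = (-158 - 10)*(⅚) = -168*⅚ = -140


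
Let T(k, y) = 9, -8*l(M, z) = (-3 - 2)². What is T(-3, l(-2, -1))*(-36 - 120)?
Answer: -1404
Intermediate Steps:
l(M, z) = -25/8 (l(M, z) = -(-3 - 2)²/8 = -⅛*(-5)² = -⅛*25 = -25/8)
T(-3, l(-2, -1))*(-36 - 120) = 9*(-36 - 120) = 9*(-156) = -1404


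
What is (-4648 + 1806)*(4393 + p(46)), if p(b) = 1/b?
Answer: -287154259/23 ≈ -1.2485e+7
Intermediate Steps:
(-4648 + 1806)*(4393 + p(46)) = (-4648 + 1806)*(4393 + 1/46) = -2842*(4393 + 1/46) = -2842*202079/46 = -287154259/23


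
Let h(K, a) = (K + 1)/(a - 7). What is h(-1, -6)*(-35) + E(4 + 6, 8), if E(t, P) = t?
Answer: 10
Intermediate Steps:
h(K, a) = (1 + K)/(-7 + a)
h(-1, -6)*(-35) + E(4 + 6, 8) = ((1 - 1)/(-7 - 6))*(-35) + (4 + 6) = (0/(-13))*(-35) + 10 = -1/13*0*(-35) + 10 = 0*(-35) + 10 = 0 + 10 = 10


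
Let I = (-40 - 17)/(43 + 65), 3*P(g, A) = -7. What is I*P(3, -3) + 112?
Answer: 12229/108 ≈ 113.23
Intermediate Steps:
P(g, A) = -7/3 (P(g, A) = (⅓)*(-7) = -7/3)
I = -19/36 (I = -57/108 = -57*1/108 = -19/36 ≈ -0.52778)
I*P(3, -3) + 112 = -19/36*(-7/3) + 112 = 133/108 + 112 = 12229/108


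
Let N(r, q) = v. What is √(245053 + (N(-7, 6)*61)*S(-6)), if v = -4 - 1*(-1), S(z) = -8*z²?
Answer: √297757 ≈ 545.67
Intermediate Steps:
v = -3 (v = -4 + 1 = -3)
N(r, q) = -3
√(245053 + (N(-7, 6)*61)*S(-6)) = √(245053 + (-3*61)*(-8*(-6)²)) = √(245053 - (-1464)*36) = √(245053 - 183*(-288)) = √(245053 + 52704) = √297757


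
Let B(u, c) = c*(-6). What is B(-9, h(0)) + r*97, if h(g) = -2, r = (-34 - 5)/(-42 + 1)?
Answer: 4275/41 ≈ 104.27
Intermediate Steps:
r = 39/41 (r = -39/(-41) = -39*(-1/41) = 39/41 ≈ 0.95122)
B(u, c) = -6*c
B(-9, h(0)) + r*97 = -6*(-2) + (39/41)*97 = 12 + 3783/41 = 4275/41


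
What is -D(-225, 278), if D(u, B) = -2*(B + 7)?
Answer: 570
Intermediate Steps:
D(u, B) = -14 - 2*B (D(u, B) = -2*(7 + B) = -14 - 2*B)
-D(-225, 278) = -(-14 - 2*278) = -(-14 - 556) = -1*(-570) = 570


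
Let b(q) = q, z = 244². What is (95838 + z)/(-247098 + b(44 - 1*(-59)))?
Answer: -155374/246995 ≈ -0.62906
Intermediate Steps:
z = 59536
(95838 + z)/(-247098 + b(44 - 1*(-59))) = (95838 + 59536)/(-247098 + (44 - 1*(-59))) = 155374/(-247098 + (44 + 59)) = 155374/(-247098 + 103) = 155374/(-246995) = 155374*(-1/246995) = -155374/246995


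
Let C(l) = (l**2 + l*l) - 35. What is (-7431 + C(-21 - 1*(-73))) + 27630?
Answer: 25572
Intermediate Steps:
C(l) = -35 + 2*l**2 (C(l) = (l**2 + l**2) - 35 = 2*l**2 - 35 = -35 + 2*l**2)
(-7431 + C(-21 - 1*(-73))) + 27630 = (-7431 + (-35 + 2*(-21 - 1*(-73))**2)) + 27630 = (-7431 + (-35 + 2*(-21 + 73)**2)) + 27630 = (-7431 + (-35 + 2*52**2)) + 27630 = (-7431 + (-35 + 2*2704)) + 27630 = (-7431 + (-35 + 5408)) + 27630 = (-7431 + 5373) + 27630 = -2058 + 27630 = 25572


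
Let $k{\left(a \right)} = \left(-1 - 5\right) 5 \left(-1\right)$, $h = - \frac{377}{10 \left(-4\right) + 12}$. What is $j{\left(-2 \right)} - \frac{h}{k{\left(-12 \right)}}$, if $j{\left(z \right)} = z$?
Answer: $- \frac{2057}{840} \approx -2.4488$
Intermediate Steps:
$h = \frac{377}{28}$ ($h = - \frac{377}{-40 + 12} = - \frac{377}{-28} = \left(-377\right) \left(- \frac{1}{28}\right) = \frac{377}{28} \approx 13.464$)
$k{\left(a \right)} = 30$ ($k{\left(a \right)} = \left(-6\right) \left(-5\right) = 30$)
$j{\left(-2 \right)} - \frac{h}{k{\left(-12 \right)}} = -2 - \frac{377}{28 \cdot 30} = -2 - \frac{377}{28} \cdot \frac{1}{30} = -2 - \frac{377}{840} = - \frac{2057}{840}$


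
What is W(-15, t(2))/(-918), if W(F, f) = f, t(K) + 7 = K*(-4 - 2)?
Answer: 19/918 ≈ 0.020697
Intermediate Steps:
t(K) = -7 - 6*K (t(K) = -7 + K*(-4 - 2) = -7 + K*(-6) = -7 - 6*K)
W(-15, t(2))/(-918) = (-7 - 6*2)/(-918) = (-7 - 12)*(-1/918) = -19*(-1/918) = 19/918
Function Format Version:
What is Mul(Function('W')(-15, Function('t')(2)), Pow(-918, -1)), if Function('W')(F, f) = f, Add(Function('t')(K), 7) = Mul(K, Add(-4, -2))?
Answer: Rational(19, 918) ≈ 0.020697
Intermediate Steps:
Function('t')(K) = Add(-7, Mul(-6, K)) (Function('t')(K) = Add(-7, Mul(K, Add(-4, -2))) = Add(-7, Mul(K, -6)) = Add(-7, Mul(-6, K)))
Mul(Function('W')(-15, Function('t')(2)), Pow(-918, -1)) = Mul(Add(-7, Mul(-6, 2)), Pow(-918, -1)) = Mul(Add(-7, -12), Rational(-1, 918)) = Mul(-19, Rational(-1, 918)) = Rational(19, 918)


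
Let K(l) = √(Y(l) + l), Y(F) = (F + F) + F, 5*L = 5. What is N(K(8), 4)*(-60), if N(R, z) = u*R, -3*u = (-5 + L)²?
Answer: 1280*√2 ≈ 1810.2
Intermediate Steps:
L = 1 (L = (⅕)*5 = 1)
u = -16/3 (u = -(-5 + 1)²/3 = -⅓*(-4)² = -⅓*16 = -16/3 ≈ -5.3333)
Y(F) = 3*F (Y(F) = 2*F + F = 3*F)
K(l) = 2*√l (K(l) = √(3*l + l) = √(4*l) = 2*√l)
N(R, z) = -16*R/3
N(K(8), 4)*(-60) = -32*√8/3*(-60) = -32*2*√2/3*(-60) = -64*√2/3*(-60) = 1280*√2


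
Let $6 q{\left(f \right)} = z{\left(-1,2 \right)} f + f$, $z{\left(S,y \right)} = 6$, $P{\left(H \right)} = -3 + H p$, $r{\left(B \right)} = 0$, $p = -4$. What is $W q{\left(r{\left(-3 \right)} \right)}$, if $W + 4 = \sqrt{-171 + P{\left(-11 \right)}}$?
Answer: $0$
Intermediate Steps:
$P{\left(H \right)} = -3 - 4 H$ ($P{\left(H \right)} = -3 + H \left(-4\right) = -3 - 4 H$)
$W = -4 + i \sqrt{130}$ ($W = -4 + \sqrt{-171 - -41} = -4 + \sqrt{-171 + \left(-3 + 44\right)} = -4 + \sqrt{-171 + 41} = -4 + \sqrt{-130} = -4 + i \sqrt{130} \approx -4.0 + 11.402 i$)
$q{\left(f \right)} = \frac{7 f}{6}$ ($q{\left(f \right)} = \frac{6 f + f}{6} = \frac{7 f}{6}$)
$W q{\left(r{\left(-3 \right)} \right)} = \left(-4 + i \sqrt{130}\right) \frac{7}{6} \cdot 0 = \left(-4 + i \sqrt{130}\right) 0 = 0$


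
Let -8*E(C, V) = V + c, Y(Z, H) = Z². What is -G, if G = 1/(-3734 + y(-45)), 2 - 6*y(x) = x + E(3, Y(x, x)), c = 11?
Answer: 4/14735 ≈ 0.00027146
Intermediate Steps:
E(C, V) = -11/8 - V/8 (E(C, V) = -(V + 11)/8 = -(11 + V)/8 = -11/8 - V/8)
y(x) = 9/16 - x/6 + x²/48 (y(x) = ⅓ - (x + (-11/8 - x²/8))/6 = ⅓ - (-11/8 + x - x²/8)/6 = ⅓ + (11/48 - x/6 + x²/48) = 9/16 - x/6 + x²/48)
G = -4/14735 (G = 1/(-3734 + (9/16 - ⅙*(-45) + (1/48)*(-45)²)) = 1/(-3734 + (9/16 + 15/2 + (1/48)*2025)) = 1/(-3734 + (9/16 + 15/2 + 675/16)) = 1/(-3734 + 201/4) = 1/(-14735/4) = -4/14735 ≈ -0.00027146)
-G = -1*(-4/14735) = 4/14735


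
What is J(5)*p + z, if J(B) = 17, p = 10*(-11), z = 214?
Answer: -1656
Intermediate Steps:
p = -110
J(5)*p + z = 17*(-110) + 214 = -1870 + 214 = -1656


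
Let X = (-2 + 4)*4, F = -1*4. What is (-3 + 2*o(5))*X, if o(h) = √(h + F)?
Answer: -8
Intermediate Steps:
F = -4
o(h) = √(-4 + h) (o(h) = √(h - 4) = √(-4 + h))
X = 8 (X = 2*4 = 8)
(-3 + 2*o(5))*X = (-3 + 2*√(-4 + 5))*8 = (-3 + 2*√1)*8 = (-3 + 2*1)*8 = (-3 + 2)*8 = -1*8 = -8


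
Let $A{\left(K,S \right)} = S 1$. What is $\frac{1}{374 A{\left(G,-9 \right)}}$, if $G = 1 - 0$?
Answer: $- \frac{1}{3366} \approx -0.00029709$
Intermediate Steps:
$G = 1$ ($G = 1 + 0 = 1$)
$A{\left(K,S \right)} = S$
$\frac{1}{374 A{\left(G,-9 \right)}} = \frac{1}{374 \left(-9\right)} = \frac{1}{-3366} = - \frac{1}{3366}$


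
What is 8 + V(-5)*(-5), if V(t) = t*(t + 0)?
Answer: -117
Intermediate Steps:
V(t) = t² (V(t) = t*t = t²)
8 + V(-5)*(-5) = 8 + (-5)²*(-5) = 8 + 25*(-5) = 8 - 125 = -117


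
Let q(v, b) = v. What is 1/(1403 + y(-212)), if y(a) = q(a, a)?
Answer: 1/1191 ≈ 0.00083963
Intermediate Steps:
y(a) = a
1/(1403 + y(-212)) = 1/(1403 - 212) = 1/1191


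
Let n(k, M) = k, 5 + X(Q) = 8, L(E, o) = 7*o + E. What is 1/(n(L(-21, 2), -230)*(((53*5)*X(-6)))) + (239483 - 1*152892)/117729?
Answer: 160587062/218387295 ≈ 0.73533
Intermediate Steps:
L(E, o) = E + 7*o
X(Q) = 3 (X(Q) = -5 + 8 = 3)
1/(n(L(-21, 2), -230)*(((53*5)*X(-6)))) + (239483 - 1*152892)/117729 = 1/((-21 + 7*2)*(((53*5)*3))) + (239483 - 1*152892)/117729 = 1/((-21 + 14)*((265*3))) + (239483 - 152892)*(1/117729) = 1/(-7*795) + 86591*(1/117729) = -1/7*1/795 + 86591/117729 = -1/5565 + 86591/117729 = 160587062/218387295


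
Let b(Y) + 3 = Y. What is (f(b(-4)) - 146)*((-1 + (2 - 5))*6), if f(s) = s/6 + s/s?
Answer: 3508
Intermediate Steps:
b(Y) = -3 + Y
f(s) = 1 + s/6 (f(s) = s*(⅙) + 1 = s/6 + 1 = 1 + s/6)
(f(b(-4)) - 146)*((-1 + (2 - 5))*6) = ((1 + (-3 - 4)/6) - 146)*((-1 + (2 - 5))*6) = ((1 + (⅙)*(-7)) - 146)*((-1 - 3)*6) = ((1 - 7/6) - 146)*(-4*6) = (-⅙ - 146)*(-24) = -877/6*(-24) = 3508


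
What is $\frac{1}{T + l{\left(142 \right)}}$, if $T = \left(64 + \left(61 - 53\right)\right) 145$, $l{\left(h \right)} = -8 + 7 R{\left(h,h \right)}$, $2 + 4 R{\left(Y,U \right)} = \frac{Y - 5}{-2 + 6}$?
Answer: $\frac{16}{167815} \approx 9.5343 \cdot 10^{-5}$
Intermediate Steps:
$R{\left(Y,U \right)} = - \frac{13}{16} + \frac{Y}{16}$ ($R{\left(Y,U \right)} = - \frac{1}{2} + \frac{\left(Y - 5\right) \frac{1}{-2 + 6}}{4} = - \frac{1}{2} + \frac{\left(-5 + Y\right) \frac{1}{4}}{4} = - \frac{1}{2} + \frac{- \frac{5}{4} + \frac{Y}{4}}{4} = - \frac{1}{2} + \left(- \frac{5}{16} + \frac{Y}{16}\right) = - \frac{13}{16} + \frac{Y}{16}$)
$l{\left(h \right)} = - \frac{219}{16} + \frac{7 h}{16}$ ($l{\left(h \right)} = -8 + 7 \left(- \frac{13}{16} + \frac{h}{16}\right) = -8 + \left(- \frac{91}{16} + \frac{7 h}{16}\right) = - \frac{219}{16} + \frac{7 h}{16}$)
$T = 10440$ ($T = \left(64 + \left(61 - 53\right)\right) 145 = \left(64 + 8\right) 145 = 72 \cdot 145 = 10440$)
$\frac{1}{T + l{\left(142 \right)}} = \frac{1}{10440 + \left(- \frac{219}{16} + \frac{7}{16} \cdot 142\right)} = \frac{1}{10440 + \left(- \frac{219}{16} + \frac{497}{8}\right)} = \frac{1}{10440 + \frac{775}{16}} = \frac{1}{\frac{167815}{16}} = \frac{16}{167815}$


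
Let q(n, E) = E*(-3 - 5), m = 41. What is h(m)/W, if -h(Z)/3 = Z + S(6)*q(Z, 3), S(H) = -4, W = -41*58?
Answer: 411/2378 ≈ 0.17283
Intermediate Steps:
W = -2378
q(n, E) = -8*E (q(n, E) = E*(-8) = -8*E)
h(Z) = -288 - 3*Z (h(Z) = -3*(Z - (-32)*3) = -3*(Z - 4*(-24)) = -3*(Z + 96) = -3*(96 + Z) = -288 - 3*Z)
h(m)/W = (-288 - 3*41)/(-2378) = (-288 - 123)*(-1/2378) = -411*(-1/2378) = 411/2378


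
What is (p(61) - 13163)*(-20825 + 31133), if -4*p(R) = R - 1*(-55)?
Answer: -135983136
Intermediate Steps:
p(R) = -55/4 - R/4 (p(R) = -(R - 1*(-55))/4 = -(R + 55)/4 = -(55 + R)/4 = -55/4 - R/4)
(p(61) - 13163)*(-20825 + 31133) = ((-55/4 - ¼*61) - 13163)*(-20825 + 31133) = ((-55/4 - 61/4) - 13163)*10308 = (-29 - 13163)*10308 = -13192*10308 = -135983136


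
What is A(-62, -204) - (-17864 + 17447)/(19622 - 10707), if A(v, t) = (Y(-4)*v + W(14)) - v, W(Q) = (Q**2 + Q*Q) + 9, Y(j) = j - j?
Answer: 4128062/8915 ≈ 463.05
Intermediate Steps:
Y(j) = 0
W(Q) = 9 + 2*Q**2 (W(Q) = (Q**2 + Q**2) + 9 = 2*Q**2 + 9 = 9 + 2*Q**2)
A(v, t) = 401 - v (A(v, t) = (0*v + (9 + 2*14**2)) - v = (0 + (9 + 2*196)) - v = (0 + (9 + 392)) - v = (0 + 401) - v = 401 - v)
A(-62, -204) - (-17864 + 17447)/(19622 - 10707) = (401 - 1*(-62)) - (-17864 + 17447)/(19622 - 10707) = (401 + 62) - (-417)/8915 = 463 - (-417)/8915 = 463 - 1*(-417/8915) = 463 + 417/8915 = 4128062/8915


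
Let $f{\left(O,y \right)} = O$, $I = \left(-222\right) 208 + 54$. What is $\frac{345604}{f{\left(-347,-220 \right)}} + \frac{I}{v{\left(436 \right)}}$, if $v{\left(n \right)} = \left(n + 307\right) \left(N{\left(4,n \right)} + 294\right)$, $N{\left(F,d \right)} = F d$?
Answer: $- \frac{261670665835}{262719599} \approx -996.01$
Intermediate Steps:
$I = -46122$ ($I = -46176 + 54 = -46122$)
$v{\left(n \right)} = \left(294 + 4 n\right) \left(307 + n\right)$ ($v{\left(n \right)} = \left(n + 307\right) \left(4 n + 294\right) = \left(307 + n\right) \left(294 + 4 n\right) = \left(294 + 4 n\right) \left(307 + n\right)$)
$\frac{345604}{f{\left(-347,-220 \right)}} + \frac{I}{v{\left(436 \right)}} = \frac{345604}{-347} - \frac{46122}{90258 + 4 \cdot 436^{2} + 1522 \cdot 436} = 345604 \left(- \frac{1}{347}\right) - \frac{46122}{90258 + 4 \cdot 190096 + 663592} = - \frac{345604}{347} - \frac{46122}{90258 + 760384 + 663592} = - \frac{345604}{347} - \frac{46122}{1514234} = - \frac{345604}{347} - \frac{23061}{757117} = - \frac{261670665835}{262719599}$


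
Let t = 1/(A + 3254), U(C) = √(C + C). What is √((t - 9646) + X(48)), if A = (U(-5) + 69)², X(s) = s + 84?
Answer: √((-30958555 - 9514*(69 + I*√10)²)/(3254 + (69 + I*√10)²)) ≈ 0.e-8 - 97.54*I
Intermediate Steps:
X(s) = 84 + s
U(C) = √2*√C (U(C) = √(2*C) = √2*√C)
A = (69 + I*√10)² (A = (√2*√(-5) + 69)² = (√2*(I*√5) + 69)² = (I*√10 + 69)² = (69 + I*√10)² ≈ 4751.0 + 436.39*I)
t = 1/(3254 + (69 + I*√10)²) (t = 1/((69 + I*√10)² + 3254) = 1/(3254 + (69 + I*√10)²) ≈ 0.00012455 - 6.79e-6*I)
√((t - 9646) + X(48)) = √(((1601/12854093 - 138*I*√10/64270465) - 9646) + (84 + 48)) = √((-123990579477/12854093 - 138*I*√10/64270465) + 132) = √(-122293839201/12854093 - 138*I*√10/64270465)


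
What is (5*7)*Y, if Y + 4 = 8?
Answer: 140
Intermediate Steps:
Y = 4 (Y = -4 + 8 = 4)
(5*7)*Y = (5*7)*4 = 35*4 = 140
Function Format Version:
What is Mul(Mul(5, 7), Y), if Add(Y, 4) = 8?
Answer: 140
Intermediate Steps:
Y = 4 (Y = Add(-4, 8) = 4)
Mul(Mul(5, 7), Y) = Mul(Mul(5, 7), 4) = Mul(35, 4) = 140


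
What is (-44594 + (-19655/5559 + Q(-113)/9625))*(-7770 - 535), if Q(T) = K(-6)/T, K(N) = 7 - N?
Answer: 40715864932981192/109929225 ≈ 3.7038e+8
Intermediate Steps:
Q(T) = 13/T (Q(T) = (7 - 1*(-6))/T = (7 + 6)/T = 13/T)
(-44594 + (-19655/5559 + Q(-113)/9625))*(-7770 - 535) = (-44594 + (-19655/5559 + (13/(-113))/9625))*(-7770 - 535) = (-44594 + (-19655*1/5559 + (13*(-1/113))*(1/9625)))*(-8305) = (-44594 + (-19655/5559 - 13/113*1/9625))*(-8305) = (-44594 + (-19655/5559 - 13/1087625))*(-8305) = (-44594 - 21377341642/6046107375)*(-8305) = -269641489622392/6046107375*(-8305) = 40715864932981192/109929225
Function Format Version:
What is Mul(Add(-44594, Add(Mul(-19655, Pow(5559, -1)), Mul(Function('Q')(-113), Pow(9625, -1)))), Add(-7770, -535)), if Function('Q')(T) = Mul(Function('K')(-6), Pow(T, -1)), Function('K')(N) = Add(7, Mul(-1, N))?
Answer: Rational(40715864932981192, 109929225) ≈ 3.7038e+8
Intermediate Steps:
Function('Q')(T) = Mul(13, Pow(T, -1)) (Function('Q')(T) = Mul(Add(7, Mul(-1, -6)), Pow(T, -1)) = Mul(Add(7, 6), Pow(T, -1)) = Mul(13, Pow(T, -1)))
Mul(Add(-44594, Add(Mul(-19655, Pow(5559, -1)), Mul(Function('Q')(-113), Pow(9625, -1)))), Add(-7770, -535)) = Mul(Add(-44594, Add(Mul(-19655, Pow(5559, -1)), Mul(Mul(13, Pow(-113, -1)), Pow(9625, -1)))), Add(-7770, -535)) = Mul(Add(-44594, Add(Mul(-19655, Rational(1, 5559)), Mul(Mul(13, Rational(-1, 113)), Rational(1, 9625)))), -8305) = Mul(Add(-44594, Add(Rational(-19655, 5559), Mul(Rational(-13, 113), Rational(1, 9625)))), -8305) = Mul(Add(-44594, Add(Rational(-19655, 5559), Rational(-13, 1087625))), -8305) = Mul(Add(-44594, Rational(-21377341642, 6046107375)), -8305) = Mul(Rational(-269641489622392, 6046107375), -8305) = Rational(40715864932981192, 109929225)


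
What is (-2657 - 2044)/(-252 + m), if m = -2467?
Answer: 4701/2719 ≈ 1.7289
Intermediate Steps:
(-2657 - 2044)/(-252 + m) = (-2657 - 2044)/(-252 - 2467) = -4701/(-2719) = -4701*(-1/2719) = 4701/2719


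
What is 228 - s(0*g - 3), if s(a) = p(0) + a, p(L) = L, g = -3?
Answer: 231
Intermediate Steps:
s(a) = a (s(a) = 0 + a = a)
228 - s(0*g - 3) = 228 - (0*(-3) - 3) = 228 - (0 - 3) = 228 - 1*(-3) = 228 + 3 = 231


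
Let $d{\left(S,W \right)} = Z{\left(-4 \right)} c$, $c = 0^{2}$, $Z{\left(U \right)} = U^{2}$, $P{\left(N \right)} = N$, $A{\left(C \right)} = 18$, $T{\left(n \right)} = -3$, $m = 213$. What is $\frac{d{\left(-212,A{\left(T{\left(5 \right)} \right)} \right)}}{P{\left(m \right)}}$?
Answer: $0$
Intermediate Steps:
$c = 0$
$d{\left(S,W \right)} = 0$ ($d{\left(S,W \right)} = \left(-4\right)^{2} \cdot 0 = 16 \cdot 0 = 0$)
$\frac{d{\left(-212,A{\left(T{\left(5 \right)} \right)} \right)}}{P{\left(m \right)}} = \frac{0}{213} = 0 \cdot \frac{1}{213} = 0$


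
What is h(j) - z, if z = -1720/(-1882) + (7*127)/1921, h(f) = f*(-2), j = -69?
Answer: 246968609/1807661 ≈ 136.62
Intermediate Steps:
h(f) = -2*f
z = 2488609/1807661 (z = -1720*(-1/1882) + 889*(1/1921) = 860/941 + 889/1921 = 2488609/1807661 ≈ 1.3767)
h(j) - z = -2*(-69) - 1*2488609/1807661 = 138 - 2488609/1807661 = 246968609/1807661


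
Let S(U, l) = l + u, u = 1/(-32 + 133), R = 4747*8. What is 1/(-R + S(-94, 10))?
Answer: -101/3834565 ≈ -2.6339e-5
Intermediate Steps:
R = 37976
u = 1/101 ≈ 0.0099010
S(U, l) = 1/101 + l (S(U, l) = l + 1/101 = 1/101 + l)
1/(-R + S(-94, 10)) = 1/(-1*37976 + (1/101 + 10)) = 1/(-37976 + 1011/101) = 1/(-3834565/101) = -101/3834565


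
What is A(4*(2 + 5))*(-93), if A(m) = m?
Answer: -2604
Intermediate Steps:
A(4*(2 + 5))*(-93) = (4*(2 + 5))*(-93) = (4*7)*(-93) = 28*(-93) = -2604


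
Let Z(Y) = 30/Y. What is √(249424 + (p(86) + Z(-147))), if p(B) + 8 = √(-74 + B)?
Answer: √(12221374 + 98*√3)/7 ≈ 499.42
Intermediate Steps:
p(B) = -8 + √(-74 + B)
√(249424 + (p(86) + Z(-147))) = √(249424 + ((-8 + √(-74 + 86)) + 30/(-147))) = √(249424 + ((-8 + √12) + 30*(-1/147))) = √(249424 + ((-8 + 2*√3) - 10/49)) = √(249424 + (-402/49 + 2*√3)) = √(12221374/49 + 2*√3)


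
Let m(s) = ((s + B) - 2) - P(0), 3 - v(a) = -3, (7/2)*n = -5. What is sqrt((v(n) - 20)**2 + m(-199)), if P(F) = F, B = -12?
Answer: I*sqrt(17) ≈ 4.1231*I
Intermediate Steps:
n = -10/7 (n = (2/7)*(-5) = -10/7 ≈ -1.4286)
v(a) = 6 (v(a) = 3 - 1*(-3) = 3 + 3 = 6)
m(s) = -14 + s (m(s) = ((s - 12) - 2) - 1*0 = ((-12 + s) - 2) + 0 = (-14 + s) + 0 = -14 + s)
sqrt((v(n) - 20)**2 + m(-199)) = sqrt((6 - 20)**2 + (-14 - 199)) = sqrt((-14)**2 - 213) = sqrt(196 - 213) = sqrt(-17) = I*sqrt(17)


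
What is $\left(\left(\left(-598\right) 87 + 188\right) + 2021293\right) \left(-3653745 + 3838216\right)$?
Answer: $363307333305$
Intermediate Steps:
$\left(\left(\left(-598\right) 87 + 188\right) + 2021293\right) \left(-3653745 + 3838216\right) = \left(\left(-52026 + 188\right) + 2021293\right) 184471 = \left(-51838 + 2021293\right) 184471 = 1969455 \cdot 184471 = 363307333305$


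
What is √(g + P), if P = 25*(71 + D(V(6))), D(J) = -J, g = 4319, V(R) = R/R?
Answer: 17*√21 ≈ 77.904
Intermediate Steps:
V(R) = 1
P = 1750 (P = 25*(71 - 1*1) = 25*(71 - 1) = 25*70 = 1750)
√(g + P) = √(4319 + 1750) = √6069 = 17*√21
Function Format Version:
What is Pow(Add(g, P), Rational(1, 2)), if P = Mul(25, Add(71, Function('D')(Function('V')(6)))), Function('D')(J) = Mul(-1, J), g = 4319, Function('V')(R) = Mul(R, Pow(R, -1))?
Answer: Mul(17, Pow(21, Rational(1, 2))) ≈ 77.904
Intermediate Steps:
Function('V')(R) = 1
P = 1750 (P = Mul(25, Add(71, Mul(-1, 1))) = Mul(25, Add(71, -1)) = Mul(25, 70) = 1750)
Pow(Add(g, P), Rational(1, 2)) = Pow(Add(4319, 1750), Rational(1, 2)) = Pow(6069, Rational(1, 2)) = Mul(17, Pow(21, Rational(1, 2)))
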